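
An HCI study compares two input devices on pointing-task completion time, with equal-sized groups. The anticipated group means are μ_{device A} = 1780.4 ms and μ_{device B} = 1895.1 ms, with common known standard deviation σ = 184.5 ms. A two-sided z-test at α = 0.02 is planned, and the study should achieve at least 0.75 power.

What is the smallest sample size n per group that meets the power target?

Standardized effect: d = |μ_{device A} − μ_{device B}| / σ = |1780.4 − 1895.1| / 184.5 = 0.6217
For power 0.75 need Φ(δ − z_{0.01}) = 0.75, so δ = z_{0.01} + z_{0.25} = 2.326 + 0.674 = 3.001.
(Ignoring the negligible lower-tail rejection probability gives the usual closed-form inversion.)
δ = d·√(n/2) ⇒ n = 2(δ/d)² = 2 × (3.001 / 0.6217)² = 46.60.
Rounding up, n = 47 per group.

n = 47 per group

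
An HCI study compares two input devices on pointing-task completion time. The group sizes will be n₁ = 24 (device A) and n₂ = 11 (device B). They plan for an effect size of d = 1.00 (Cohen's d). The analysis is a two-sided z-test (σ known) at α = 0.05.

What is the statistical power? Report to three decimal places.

Noncentrality parameter: λ = d / √(1/n₁ + 1/n₂) = 1.00 / √(1/24 + 1/11) = 2.7464
Critical value for a two-sided test at α = 0.05: z_{α/2} = 1.960.
Power = Φ(λ − 1.960) + Φ(−λ − 1.960) = Φ(0.786) + Φ(-4.706) = 0.7842 + 0.0000 = 0.7842.

Power ≈ 0.784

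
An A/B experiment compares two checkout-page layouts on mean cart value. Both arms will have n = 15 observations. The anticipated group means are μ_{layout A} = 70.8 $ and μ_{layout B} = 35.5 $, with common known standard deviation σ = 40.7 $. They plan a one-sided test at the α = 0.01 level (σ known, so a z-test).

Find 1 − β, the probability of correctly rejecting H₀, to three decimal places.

Power ≈ 0.520

Standardized effect: d = |μ_{layout A} − μ_{layout B}| / σ = |70.8 − 35.5| / 40.7 = 0.8673
Noncentrality parameter: δ = d·√(n/2) = 0.8673 × √(15/2) = 2.3753
Critical value for a one-sided test at α = 0.01: z_α = 2.326.
Power = Φ(δ − 2.326) = Φ(0.049) = 0.5195.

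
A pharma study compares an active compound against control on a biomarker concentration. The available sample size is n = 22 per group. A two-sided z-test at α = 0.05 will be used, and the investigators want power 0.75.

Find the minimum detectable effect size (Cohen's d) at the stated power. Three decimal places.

d ≈ 0.794

Required noncentrality: δ = z_{0.025} + z_{0.25} = 1.960 + 0.674 = 2.634.
(Lower-tail contribution to power is negligible for δ > 0.)
δ = d·√(n/2) ⇒ d = δ/√(n/2) = 2.634/√(22/2) = 0.7943.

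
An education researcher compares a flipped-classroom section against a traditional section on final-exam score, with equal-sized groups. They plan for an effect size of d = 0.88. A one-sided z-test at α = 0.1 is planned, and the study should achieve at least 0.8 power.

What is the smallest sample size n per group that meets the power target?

For power 0.8 need Φ(δ − z_{0.1}) = 0.8, so δ = z_{0.1} + z_{0.20} = 1.282 + 0.842 = 2.123.
δ = d·√(n/2) ⇒ n = 2(δ/d)² = 2 × (2.123 / 0.88)² = 11.64.
Rounding up, n = 12 per group.

n = 12 per group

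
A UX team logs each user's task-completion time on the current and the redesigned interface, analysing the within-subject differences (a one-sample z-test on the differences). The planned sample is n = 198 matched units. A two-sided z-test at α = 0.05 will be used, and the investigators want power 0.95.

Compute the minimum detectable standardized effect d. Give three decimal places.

d ≈ 0.256

Need Φ(δ − 1.960) = 0.95, so δ = 1.960 + 1.645 = 3.605.
(Lower-tail contribution to power is negligible for δ > 0.)
δ = d·√n ⇒ d = δ/√n = 3.605/√198 = 0.2562.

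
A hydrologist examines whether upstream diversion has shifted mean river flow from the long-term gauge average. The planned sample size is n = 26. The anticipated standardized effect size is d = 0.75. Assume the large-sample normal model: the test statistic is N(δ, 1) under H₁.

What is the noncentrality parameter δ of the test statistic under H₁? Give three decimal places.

δ ≈ 3.824

The noncentrality parameter scales effect size by the design's sample-size factor: δ = d·√n = 0.75 × √26 = 3.8243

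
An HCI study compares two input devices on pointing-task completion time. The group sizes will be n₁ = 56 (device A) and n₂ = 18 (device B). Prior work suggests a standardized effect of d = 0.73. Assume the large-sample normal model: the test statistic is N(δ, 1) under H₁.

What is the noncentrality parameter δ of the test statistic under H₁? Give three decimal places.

δ ≈ 2.694

δ = d / √(1/n₁ + 1/n₂) = 0.73 / √(1/56 + 1/18) = 2.6942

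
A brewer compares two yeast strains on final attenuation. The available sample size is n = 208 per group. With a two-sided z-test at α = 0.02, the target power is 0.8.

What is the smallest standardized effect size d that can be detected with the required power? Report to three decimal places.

Required noncentrality: δ = z_{0.01} + z_{0.20} = 2.326 + 0.842 = 3.168.
(Lower-tail contribution to power is negligible for δ > 0.)
δ = d·√(n/2) ⇒ d = δ/√(n/2) = 3.168/√(208/2) = 0.3106.

d ≈ 0.311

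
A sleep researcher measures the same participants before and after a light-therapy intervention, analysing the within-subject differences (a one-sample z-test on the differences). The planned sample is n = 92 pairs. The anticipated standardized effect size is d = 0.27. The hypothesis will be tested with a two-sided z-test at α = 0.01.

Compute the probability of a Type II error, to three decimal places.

Noncentrality parameter: δ = d·√n = 0.27 × √92 = 2.5897
Critical value for a two-sided test at α = 0.01: z_{α/2} = 2.576.
Power = Φ(δ − 2.576) + Φ(−δ − 2.576) = Φ(0.014) + Φ(-5.166) = 0.5056 + 0.0000 = 0.5056.
Type II error: β = 1 − power = 1 − 0.5056 = 0.4944.

β ≈ 0.494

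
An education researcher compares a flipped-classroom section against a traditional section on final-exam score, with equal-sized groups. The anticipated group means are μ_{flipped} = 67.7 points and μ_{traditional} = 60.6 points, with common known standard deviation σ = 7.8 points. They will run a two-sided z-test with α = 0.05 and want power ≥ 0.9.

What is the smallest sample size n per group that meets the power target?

Standardized effect: d = |μ_{flipped} − μ_{traditional}| / σ = |67.7 − 60.6| / 7.8 = 0.9103
Set Φ(δ − 1.960) = 0.9; then δ − 1.960 = Φ⁻¹(0.9) = 1.282, giving δ = 3.242.
(For δ > 0 the lower-tail rejection region contributes negligibly to power, so the one-term inversion is standard.)
δ = d·√(n/2) ⇒ n = 2(δ/d)² = 2 × (3.242 / 0.9103)² = 25.36.
Rounding up, n = 26 per group.

n = 26 per group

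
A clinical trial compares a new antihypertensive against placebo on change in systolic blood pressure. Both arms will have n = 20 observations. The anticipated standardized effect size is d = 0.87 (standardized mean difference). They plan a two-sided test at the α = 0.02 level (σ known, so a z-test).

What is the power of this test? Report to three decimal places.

Power ≈ 0.665

Noncentrality parameter: δ = d·√(n/2) = 0.87 × √(20/2) = 2.7512
Two-sided α = 0.02 → critical value z_{0.01} = 2.326.
Power = Φ(δ − 2.326) + Φ(−δ − 2.326) = Φ(0.425) + Φ(-5.078) = 0.6645 + 0.0000 = 0.6645.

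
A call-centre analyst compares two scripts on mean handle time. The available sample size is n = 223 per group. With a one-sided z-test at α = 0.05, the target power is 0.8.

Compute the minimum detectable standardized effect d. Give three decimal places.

Required noncentrality: δ = z_{0.05} + z_{0.20} = 1.645 + 0.842 = 2.486.
δ = d·√(n/2) ⇒ d = δ/√(n/2) = 2.486/√(223/2) = 0.2355.

d ≈ 0.235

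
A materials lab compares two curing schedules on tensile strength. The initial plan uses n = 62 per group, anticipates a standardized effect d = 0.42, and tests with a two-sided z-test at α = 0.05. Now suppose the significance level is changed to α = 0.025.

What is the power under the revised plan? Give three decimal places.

δ = d·√(n/2) = 0.42 × √(62/2) = 2.3385 (unchanged). New critical value: z_{0.0125} = 2.241.
Revised power = Φ(δ − 2.241) + Φ(−δ − 2.241) = Φ(0.097) + Φ(-4.580) = 0.5387 + 0.0000 = 0.5387.

Power ≈ 0.539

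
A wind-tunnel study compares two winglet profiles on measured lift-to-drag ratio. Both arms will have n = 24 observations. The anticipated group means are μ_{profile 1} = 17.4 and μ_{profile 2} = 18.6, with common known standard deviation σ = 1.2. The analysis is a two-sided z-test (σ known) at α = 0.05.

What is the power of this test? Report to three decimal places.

Power ≈ 0.934

Standardized effect: d = |μ_{profile 1} − μ_{profile 2}| / σ = |17.4 − 18.6| / 1.2 = 1.0000
Noncentrality parameter: δ = d·√(n/2) = 1.0000 × √(24/2) = 3.4641
Two-sided α = 0.05 → critical value z_{0.025} = 1.960.
Power = Φ(δ − 1.960) + Φ(−δ − 1.960) = Φ(1.504) + Φ(-5.424) = 0.9337 + 0.0000 = 0.9337.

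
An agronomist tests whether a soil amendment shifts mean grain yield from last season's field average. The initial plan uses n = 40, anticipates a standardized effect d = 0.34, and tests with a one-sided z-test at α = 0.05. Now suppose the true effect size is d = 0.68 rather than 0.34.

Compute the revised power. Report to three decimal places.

Power ≈ 0.996

With d = 0.68: δ = d·√n = 0.68 × √40 = 4.3007. Critical value z_{0.05} = 1.645.
Revised power = P(Z > 1.645 − δ) = Φ(2.656) = 0.9960.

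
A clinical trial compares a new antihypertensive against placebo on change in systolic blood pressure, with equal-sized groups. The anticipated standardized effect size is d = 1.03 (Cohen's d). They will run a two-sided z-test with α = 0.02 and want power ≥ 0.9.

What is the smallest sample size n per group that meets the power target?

n = 25 per group

Set Φ(δ − 2.326) = 0.9; then δ − 2.326 = Φ⁻¹(0.9) = 1.282, giving δ = 3.608.
(The Φ(−δ − z_{α/2}) term is vanishingly small for δ > 0 and is dropped in the standard sample-size formula.)
δ = d·√(n/2) ⇒ n = 2(δ/d)² = 2 × (3.608 / 1.03)² = 24.54.
Round up to the next whole unit.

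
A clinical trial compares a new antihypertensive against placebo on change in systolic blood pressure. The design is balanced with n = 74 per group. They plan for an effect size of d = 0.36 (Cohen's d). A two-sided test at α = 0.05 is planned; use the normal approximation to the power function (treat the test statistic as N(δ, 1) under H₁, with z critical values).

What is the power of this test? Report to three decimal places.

Power ≈ 0.591

Noncentrality parameter: δ = d·√(n/2) = 0.36 × √(74/2) = 2.1898
Two-sided α = 0.05 → critical value z_{0.025} = 1.960.
Power = Φ(δ − 1.960) + Φ(−δ − 1.960) = Φ(0.230) + Φ(-4.150) = 0.5909 + 0.0000 = 0.5909.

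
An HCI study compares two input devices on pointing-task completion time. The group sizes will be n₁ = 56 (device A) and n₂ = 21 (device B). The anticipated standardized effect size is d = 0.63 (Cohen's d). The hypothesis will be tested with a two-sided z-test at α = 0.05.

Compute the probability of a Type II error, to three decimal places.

Noncentrality parameter: δ = d / √(1/n₁ + 1/n₂) = 0.63 / √(1/56 + 1/21) = 2.4621
Critical value for a two-sided test at α = 0.05: z_{α/2} = 1.960.
Power = Φ(δ − 1.960) + Φ(−δ − 1.960) = Φ(0.502) + Φ(-4.422) = 0.6922 + 0.0000 = 0.6922.
Type II error: β = 1 − power = 1 − 0.6922 = 0.3078.

β ≈ 0.308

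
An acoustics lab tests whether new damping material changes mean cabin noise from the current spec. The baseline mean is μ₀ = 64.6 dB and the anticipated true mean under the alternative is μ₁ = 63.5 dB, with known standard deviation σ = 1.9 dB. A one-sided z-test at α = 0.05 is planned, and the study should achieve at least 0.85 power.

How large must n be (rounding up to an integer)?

n = 22

Standardized effect: d = |μ₁ − μ₀| / σ = |63.5 − 64.6| / 1.9 = 0.5789
For power 0.85 need Φ(δ − z_{0.05}) = 0.85, so δ = z_{0.05} + z_{0.15} = 1.645 + 1.036 = 2.681.
δ = d·√n ⇒ n = (δ/d)² = (2.681 / 0.5789)² = 21.45.
Round up to the next whole unit.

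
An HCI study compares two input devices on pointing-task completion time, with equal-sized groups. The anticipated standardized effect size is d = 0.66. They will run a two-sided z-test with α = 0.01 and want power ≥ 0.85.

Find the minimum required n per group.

Set Φ(δ − 2.576) = 0.85; then δ − 2.576 = Φ⁻¹(0.85) = 1.036, giving δ = 3.612.
(Ignoring the negligible lower-tail rejection probability gives the usual closed-form inversion.)
δ = d·√(n/2) ⇒ n = 2(δ/d)² = 2 × (3.612 / 0.66)² = 59.91.
Rounding up, n = 60 per group.

n = 60 per group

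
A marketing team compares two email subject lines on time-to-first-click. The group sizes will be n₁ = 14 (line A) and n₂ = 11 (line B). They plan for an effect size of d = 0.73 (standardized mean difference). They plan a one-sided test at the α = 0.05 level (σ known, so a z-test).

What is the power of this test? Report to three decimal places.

Noncentrality parameter: δ = d / √(1/n₁ + 1/n₂) = 0.73 / √(1/14 + 1/11) = 1.8118
One-sided α = 0.05 → critical value z_{0.05} = 1.645.
Power = P(Z > 1.645 − δ) = Φ(0.167) = 0.5663.

Power ≈ 0.566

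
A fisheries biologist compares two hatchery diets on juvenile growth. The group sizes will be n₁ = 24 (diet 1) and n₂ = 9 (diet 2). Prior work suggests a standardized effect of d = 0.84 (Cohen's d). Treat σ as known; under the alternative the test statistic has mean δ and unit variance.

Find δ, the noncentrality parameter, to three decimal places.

δ ≈ 2.149

δ = d / √(1/n₁ + 1/n₂) = 0.84 / √(1/24 + 1/9) = 2.1491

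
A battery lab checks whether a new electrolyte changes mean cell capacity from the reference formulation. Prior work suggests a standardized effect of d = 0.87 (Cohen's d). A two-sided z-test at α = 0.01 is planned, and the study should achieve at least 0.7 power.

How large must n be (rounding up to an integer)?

For power 0.7 need Φ(δ − z_{0.005}) = 0.7, so δ = z_{0.005} + z_{0.30} = 2.576 + 0.524 = 3.100.
(For δ > 0 the lower-tail rejection region contributes negligibly to power, so the one-term inversion is standard.)
δ = d·√n ⇒ n = (δ/d)² = (3.100 / 0.87)² = 12.70.
Round up to the next whole unit.

n = 13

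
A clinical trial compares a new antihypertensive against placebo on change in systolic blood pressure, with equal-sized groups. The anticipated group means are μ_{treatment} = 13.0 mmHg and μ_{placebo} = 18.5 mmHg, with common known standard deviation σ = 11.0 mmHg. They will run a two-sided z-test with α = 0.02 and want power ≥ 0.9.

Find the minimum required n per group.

Standardized effect: d = |μ_{treatment} − μ_{placebo}| / σ = |13.0 − 18.5| / 11.0 = 0.5000
Set Φ(δ − 2.326) = 0.9; then δ − 2.326 = Φ⁻¹(0.9) = 1.282, giving δ = 3.608.
(The Φ(−δ − z_{α/2}) term is vanishingly small for δ > 0 and is dropped in the standard sample-size formula.)
δ = d·√(n/2) ⇒ n = 2(δ/d)² = 2 × (3.608 / 0.5000)² = 104.14.
Rounding up, n = 105 per group.

n = 105 per group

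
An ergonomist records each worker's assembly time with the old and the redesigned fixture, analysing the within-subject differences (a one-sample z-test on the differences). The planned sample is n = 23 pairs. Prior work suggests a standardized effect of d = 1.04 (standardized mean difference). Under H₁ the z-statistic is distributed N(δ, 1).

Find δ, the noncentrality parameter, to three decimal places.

The noncentrality parameter scales effect size by the design's sample-size factor: δ = d·√n = 1.04 × √23 = 4.9877

δ ≈ 4.988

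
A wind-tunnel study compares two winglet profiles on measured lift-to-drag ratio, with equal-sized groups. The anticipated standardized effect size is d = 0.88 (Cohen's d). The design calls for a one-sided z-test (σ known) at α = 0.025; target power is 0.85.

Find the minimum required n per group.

n = 24 per group

Set Φ(δ − 1.960) = 0.85; then δ − 1.960 = Φ⁻¹(0.85) = 1.036, giving δ = 2.996.
δ = d·√(n/2) ⇒ n = 2(δ/d)² = 2 × (2.996 / 0.88)² = 23.19.
Round up to the next whole unit.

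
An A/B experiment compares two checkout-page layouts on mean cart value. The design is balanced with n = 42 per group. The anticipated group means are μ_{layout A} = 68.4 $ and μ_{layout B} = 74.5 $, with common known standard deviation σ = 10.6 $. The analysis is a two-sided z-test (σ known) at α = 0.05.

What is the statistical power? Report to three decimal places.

Power ≈ 0.751

Standardized effect: d = |μ_{layout A} − μ_{layout B}| / σ = |68.4 − 74.5| / 10.6 = 0.5755
Noncentrality parameter: δ = d·√(n/2) = 0.5755 × √(42/2) = 2.6371
Two-sided α = 0.05 → critical value z_{0.025} = 1.960.
Power = Φ(δ − 1.960) + Φ(−δ − 1.960) = Φ(0.677) + Φ(-4.597) = 0.7509 + 0.0000 = 0.7509.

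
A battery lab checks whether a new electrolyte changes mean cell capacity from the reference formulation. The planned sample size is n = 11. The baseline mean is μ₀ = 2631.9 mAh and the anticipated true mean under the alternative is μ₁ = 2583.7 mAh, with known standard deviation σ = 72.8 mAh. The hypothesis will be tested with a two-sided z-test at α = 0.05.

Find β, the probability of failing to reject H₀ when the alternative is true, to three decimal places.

β ≈ 0.407

Standardized effect: d = |μ₁ − μ₀| / σ = |2583.7 − 2631.9| / 72.8 = 0.6621
Noncentrality parameter: δ = d·√n = 0.6621 × √11 = 2.1959
Two-sided α = 0.05 → critical value z_{0.025} = 1.960.
Power = Φ(δ − 1.960) + Φ(−δ − 1.960) = Φ(0.236) + Φ(-4.156) = 0.5933 + 0.0000 = 0.5933.
Type II error: β = 1 − power = 1 − 0.5933 = 0.4067.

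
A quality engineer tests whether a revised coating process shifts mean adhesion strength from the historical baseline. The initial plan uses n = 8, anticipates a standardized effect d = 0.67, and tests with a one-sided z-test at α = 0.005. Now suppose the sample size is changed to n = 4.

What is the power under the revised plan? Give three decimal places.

With n = 4: δ = d·√n = 0.67 × √4 = 1.3400. Critical value z_{0.005} = 2.576.
Revised power = P(Z > 2.576 − δ) = Φ(-1.236) = 0.1083.

Power ≈ 0.108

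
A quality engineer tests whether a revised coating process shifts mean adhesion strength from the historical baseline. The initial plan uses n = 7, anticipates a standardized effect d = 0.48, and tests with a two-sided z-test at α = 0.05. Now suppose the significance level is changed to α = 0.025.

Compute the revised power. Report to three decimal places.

Power ≈ 0.166

δ = d·√n = 0.48 × √7 = 1.2700 (unchanged). New critical value: z_{0.0125} = 2.241.
Revised power = Φ(δ − 2.241) + Φ(−δ − 2.241) = Φ(-0.971) + Φ(-3.511) = 0.1657 + 0.0002 = 0.1659.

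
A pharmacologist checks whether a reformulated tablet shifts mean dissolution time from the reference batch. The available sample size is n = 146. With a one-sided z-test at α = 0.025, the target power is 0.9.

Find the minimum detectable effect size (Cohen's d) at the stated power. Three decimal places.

d ≈ 0.268

Need Φ(δ − 1.960) = 0.9, so δ = 1.960 + 1.282 = 3.242.
δ = d·√n ⇒ d = δ/√n = 3.242/√146 = 0.2683.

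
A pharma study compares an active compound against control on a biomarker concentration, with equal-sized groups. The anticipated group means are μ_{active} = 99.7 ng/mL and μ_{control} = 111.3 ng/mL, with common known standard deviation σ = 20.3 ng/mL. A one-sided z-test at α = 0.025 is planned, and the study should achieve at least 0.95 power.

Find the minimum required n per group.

Standardized effect: d = |μ_{active} − μ_{control}| / σ = |99.7 − 111.3| / 20.3 = 0.5714
Set Φ(δ − 1.960) = 0.95; then δ − 1.960 = Φ⁻¹(0.95) = 1.645, giving δ = 3.605.
δ = d·√(n/2) ⇒ n = 2(δ/d)² = 2 × (3.605 / 0.5714)² = 79.59.
Rounding up, n = 80 per group.

n = 80 per group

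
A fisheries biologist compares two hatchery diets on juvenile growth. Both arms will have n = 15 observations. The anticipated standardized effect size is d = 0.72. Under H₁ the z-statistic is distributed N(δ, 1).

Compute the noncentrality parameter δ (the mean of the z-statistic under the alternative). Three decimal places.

δ ≈ 1.972

The noncentrality parameter scales effect size by the design's sample-size factor: δ = d·√(n/2) = 0.72 × √(15/2) = 1.9718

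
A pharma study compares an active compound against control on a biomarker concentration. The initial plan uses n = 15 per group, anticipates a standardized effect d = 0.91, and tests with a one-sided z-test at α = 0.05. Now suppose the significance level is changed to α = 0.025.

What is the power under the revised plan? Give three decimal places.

δ = d·√(n/2) = 0.91 × √(15/2) = 2.4921 (unchanged). New critical value: z_{0.025} = 1.960.
Revised power = Φ(δ − 1.960) = Φ(0.532) = 0.7027.

Power ≈ 0.703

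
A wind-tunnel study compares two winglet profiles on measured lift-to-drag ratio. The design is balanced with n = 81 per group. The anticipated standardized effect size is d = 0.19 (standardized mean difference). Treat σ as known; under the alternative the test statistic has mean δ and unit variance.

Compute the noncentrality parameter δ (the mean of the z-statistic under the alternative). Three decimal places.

δ ≈ 1.209

δ = d·√(n/2) = 0.19 × √(81/2) = 1.2092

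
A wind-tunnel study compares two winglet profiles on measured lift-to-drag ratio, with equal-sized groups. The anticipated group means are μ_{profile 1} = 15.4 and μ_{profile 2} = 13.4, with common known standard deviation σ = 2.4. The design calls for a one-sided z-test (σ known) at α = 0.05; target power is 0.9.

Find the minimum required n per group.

Standardized effect: d = |μ_{profile 1} − μ_{profile 2}| / σ = |15.4 − 13.4| / 2.4 = 0.8333
For power 0.9 need Φ(δ − z_{0.05}) = 0.9, so δ = z_{0.05} + z_{0.10} = 1.645 + 1.282 = 2.926.
δ = d·√(n/2) ⇒ n = 2(δ/d)² = 2 × (2.926 / 0.8333)² = 24.66.
Rounding up, n = 25 per group.

n = 25 per group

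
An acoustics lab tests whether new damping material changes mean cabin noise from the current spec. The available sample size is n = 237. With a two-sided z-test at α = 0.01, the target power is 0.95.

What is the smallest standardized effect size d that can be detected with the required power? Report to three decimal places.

d ≈ 0.274

Required noncentrality: δ = z_{0.005} + z_{0.05} = 2.576 + 1.645 = 4.221.
(Lower-tail contribution to power is negligible for δ > 0.)
δ = d·√n ⇒ d = δ/√n = 4.221/√237 = 0.2742.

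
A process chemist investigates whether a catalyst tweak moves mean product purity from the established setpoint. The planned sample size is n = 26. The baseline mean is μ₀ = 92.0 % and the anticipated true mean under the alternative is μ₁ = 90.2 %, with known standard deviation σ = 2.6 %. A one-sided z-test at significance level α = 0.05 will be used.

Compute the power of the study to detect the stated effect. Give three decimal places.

Power ≈ 0.970

Standardized effect: d = |μ₁ − μ₀| / σ = |90.2 − 92.0| / 2.6 = 0.6923
Noncentrality parameter: δ = d·√n = 0.6923 × √26 = 3.5301
Critical value for a one-sided test at α = 0.05: z_α = 1.645.
Power = Φ(δ − 1.645) = Φ(1.885) = 0.9703.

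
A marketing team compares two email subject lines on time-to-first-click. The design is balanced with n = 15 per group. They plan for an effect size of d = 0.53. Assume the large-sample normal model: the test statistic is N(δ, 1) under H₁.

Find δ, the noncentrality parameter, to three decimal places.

The noncentrality parameter scales effect size by the design's sample-size factor: δ = d·√(n/2) = 0.53 × √(15/2) = 1.4515

δ ≈ 1.451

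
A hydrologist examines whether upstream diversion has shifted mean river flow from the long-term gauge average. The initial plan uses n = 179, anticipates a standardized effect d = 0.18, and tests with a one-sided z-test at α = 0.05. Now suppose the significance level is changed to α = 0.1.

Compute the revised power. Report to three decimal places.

Power ≈ 0.870

δ = d·√n = 0.18 × √179 = 2.4082 (unchanged). New critical value: z_{0.1} = 1.282.
Revised power = Φ(δ − 1.282) = Φ(1.127) = 0.8701.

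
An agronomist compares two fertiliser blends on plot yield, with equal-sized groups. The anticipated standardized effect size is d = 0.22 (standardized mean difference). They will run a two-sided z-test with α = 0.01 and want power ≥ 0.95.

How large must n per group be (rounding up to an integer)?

For power 0.95 need Φ(δ − z_{0.005}) = 0.95, so δ = z_{0.005} + z_{0.05} = 2.576 + 1.645 = 4.221.
(Ignoring the negligible lower-tail rejection probability gives the usual closed-form inversion.)
δ = d·√(n/2) ⇒ n = 2(δ/d)² = 2 × (4.221 / 0.22)² = 736.12.
Round up to the next whole unit.

n = 737 per group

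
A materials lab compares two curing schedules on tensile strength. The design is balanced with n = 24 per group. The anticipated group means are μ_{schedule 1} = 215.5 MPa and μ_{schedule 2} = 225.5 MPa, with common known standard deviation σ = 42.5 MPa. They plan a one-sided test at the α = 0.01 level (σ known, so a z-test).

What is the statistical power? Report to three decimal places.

Power ≈ 0.065

Standardized effect: d = |μ_{schedule 1} − μ_{schedule 2}| / σ = |215.5 − 225.5| / 42.5 = 0.2353
Noncentrality parameter: λ = d·√(n/2) = 0.2353 × √(24/2) = 0.8151
Critical value for a one-sided test at α = 0.01: z_α = 2.326.
Power = P(Z > 2.326 − λ) = Φ(-1.511) = 0.0654.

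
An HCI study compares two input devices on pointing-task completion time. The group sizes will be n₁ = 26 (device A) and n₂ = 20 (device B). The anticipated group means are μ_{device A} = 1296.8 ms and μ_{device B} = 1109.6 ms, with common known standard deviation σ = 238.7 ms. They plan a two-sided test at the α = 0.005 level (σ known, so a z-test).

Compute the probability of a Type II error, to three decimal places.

β ≈ 0.568

Standardized effect: d = |μ_{device A} − μ_{device B}| / σ = |1296.8 − 1109.6| / 238.7 = 0.7842
Noncentrality parameter: δ = d / √(1/n₁ + 1/n₂) = 0.7842 / √(1/26 + 1/20) = 2.6368
Two-sided α = 0.005 → critical value z_{0.0025} = 2.807.
Power = Φ(δ − 2.807) + Φ(−δ − 2.807) = Φ(-0.170) + Φ(-5.444) = 0.4324 + 0.0000 = 0.4324.
Type II error: β = 1 − power = 1 − 0.4324 = 0.5676.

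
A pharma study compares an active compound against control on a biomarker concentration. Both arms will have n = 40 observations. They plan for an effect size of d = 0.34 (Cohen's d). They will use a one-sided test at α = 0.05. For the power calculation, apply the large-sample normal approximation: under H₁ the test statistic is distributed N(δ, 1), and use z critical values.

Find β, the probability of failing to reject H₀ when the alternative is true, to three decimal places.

β ≈ 0.549

Noncentrality parameter: δ = d·√(n/2) = 0.34 × √(40/2) = 1.5205
One-sided α = 0.05 → critical value z_{0.05} = 1.645.
Power = Φ(δ − 1.645) = Φ(-0.124) = 0.4505.
Type II error: β = 1 − power = 1 − 0.4505 = 0.5495.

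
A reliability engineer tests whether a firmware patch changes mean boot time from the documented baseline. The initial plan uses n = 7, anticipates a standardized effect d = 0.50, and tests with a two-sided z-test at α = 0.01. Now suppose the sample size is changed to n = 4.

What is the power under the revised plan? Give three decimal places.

Power ≈ 0.058

With n = 4: δ = d·√n = 0.50 × √4 = 1.0000. Critical value z_{0.005} = 2.576.
Revised power = Φ(δ − 2.576) + Φ(−δ − 2.576) = Φ(-1.576) + Φ(-3.576) = 0.0575 + 0.0002 = 0.0577.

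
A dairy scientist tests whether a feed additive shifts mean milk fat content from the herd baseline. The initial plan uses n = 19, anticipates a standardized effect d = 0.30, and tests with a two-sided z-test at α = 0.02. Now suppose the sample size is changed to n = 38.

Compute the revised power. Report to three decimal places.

With n = 38: δ = d·√n = 0.30 × √38 = 1.8493. Critical value z_{0.01} = 2.326.
Revised power = Φ(δ − 2.326) + Φ(−δ − 2.326) = Φ(-0.477) + Φ(-4.176) = 0.3167 + 0.0000 = 0.3167.

Power ≈ 0.317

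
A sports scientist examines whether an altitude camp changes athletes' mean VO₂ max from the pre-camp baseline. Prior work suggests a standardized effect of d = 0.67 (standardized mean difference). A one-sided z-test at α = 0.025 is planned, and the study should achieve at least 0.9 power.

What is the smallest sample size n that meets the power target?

n = 24

Set Φ(δ − 1.960) = 0.9; then δ − 1.960 = Φ⁻¹(0.9) = 1.282, giving δ = 3.242.
δ = d·√n ⇒ n = (δ/d)² = (3.242 / 0.67)² = 23.41.
Round up to the next whole unit.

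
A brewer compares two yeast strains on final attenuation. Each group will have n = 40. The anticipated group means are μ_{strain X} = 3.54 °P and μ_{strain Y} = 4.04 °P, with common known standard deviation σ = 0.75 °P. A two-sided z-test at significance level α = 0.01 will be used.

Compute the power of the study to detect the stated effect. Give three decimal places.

Power ≈ 0.657

Standardized effect: d = |μ_{strain X} − μ_{strain Y}| / σ = |3.54 − 4.04| / 0.75 = 0.6667
Noncentrality parameter: δ = d·√(n/2) = 0.6667 × √(40/2) = 2.9814
Critical value for a two-sided test at α = 0.01: z_{α/2} = 2.576.
Power = Φ(δ − 2.576) + Φ(−δ − 2.576) = Φ(0.406) + Φ(-5.557) = 0.6575 + 0.0000 = 0.6575.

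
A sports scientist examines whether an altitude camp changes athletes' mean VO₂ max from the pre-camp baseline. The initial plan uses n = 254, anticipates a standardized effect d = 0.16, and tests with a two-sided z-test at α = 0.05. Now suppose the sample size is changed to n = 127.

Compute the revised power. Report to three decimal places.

With n = 127: δ = d·√n = 0.16 × √127 = 1.8031. Critical value z_{0.025} = 1.960.
Revised power = Φ(δ − 1.960) + Φ(−δ − 1.960) = Φ(-0.157) + Φ(-3.763) = 0.4377 + 0.0001 = 0.4378.

Power ≈ 0.438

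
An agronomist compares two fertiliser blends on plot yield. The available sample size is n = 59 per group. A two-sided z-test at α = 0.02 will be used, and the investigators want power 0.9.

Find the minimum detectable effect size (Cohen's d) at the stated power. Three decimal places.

Required noncentrality: δ = z_{0.01} + z_{0.10} = 2.326 + 1.282 = 3.608.
(Lower-tail contribution to power is negligible for δ > 0.)
δ = d·√(n/2) ⇒ d = δ/√(n/2) = 3.608/√(59/2) = 0.6643.

d ≈ 0.664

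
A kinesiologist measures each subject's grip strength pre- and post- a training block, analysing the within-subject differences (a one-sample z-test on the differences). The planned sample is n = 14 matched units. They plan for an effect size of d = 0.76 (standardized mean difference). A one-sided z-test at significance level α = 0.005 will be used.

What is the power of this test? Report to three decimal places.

Power ≈ 0.606

Noncentrality parameter: δ = d·√n = 0.76 × √14 = 2.8437
Critical value for a one-sided test at α = 0.005: z_α = 2.576.
Power = P(Z > 2.576 − δ) = Φ(0.268) = 0.6056.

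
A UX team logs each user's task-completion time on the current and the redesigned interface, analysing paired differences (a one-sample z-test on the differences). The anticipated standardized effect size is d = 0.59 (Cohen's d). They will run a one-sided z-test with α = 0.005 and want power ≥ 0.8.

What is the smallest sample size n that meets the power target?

Set Φ(δ − 2.576) = 0.8; then δ − 2.576 = Φ⁻¹(0.8) = 0.842, giving δ = 3.417.
δ = d·√n ⇒ n = (δ/d)² = (3.417 / 0.59)² = 33.55.
Rounding up, n = 34.

n = 34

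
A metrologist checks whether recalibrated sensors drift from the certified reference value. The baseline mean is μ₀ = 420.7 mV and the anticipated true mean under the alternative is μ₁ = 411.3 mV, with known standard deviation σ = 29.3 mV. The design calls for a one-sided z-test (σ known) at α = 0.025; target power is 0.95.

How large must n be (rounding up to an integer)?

Standardized effect: d = |μ₁ − μ₀| / σ = |411.3 − 420.7| / 29.3 = 0.3208
For power 0.95 need Φ(δ − z_{0.025}) = 0.95, so δ = z_{0.025} + z_{0.05} = 1.960 + 1.645 = 3.605.
δ = d·√n ⇒ n = (δ/d)² = (3.605 / 0.3208)² = 126.25.
Rounding up, n = 127.

n = 127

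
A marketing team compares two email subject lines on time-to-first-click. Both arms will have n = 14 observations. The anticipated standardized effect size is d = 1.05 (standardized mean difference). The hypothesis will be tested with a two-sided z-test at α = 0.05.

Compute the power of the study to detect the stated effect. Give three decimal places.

Power ≈ 0.793

Noncentrality parameter: δ = d·√(n/2) = 1.05 × √(14/2) = 2.7780
Critical value for a two-sided test at α = 0.05: z_{α/2} = 1.960.
Power = Φ(δ − 1.960) + Φ(−δ − 1.960) = Φ(0.818) + Φ(-4.738) = 0.7933 + 0.0000 = 0.7933.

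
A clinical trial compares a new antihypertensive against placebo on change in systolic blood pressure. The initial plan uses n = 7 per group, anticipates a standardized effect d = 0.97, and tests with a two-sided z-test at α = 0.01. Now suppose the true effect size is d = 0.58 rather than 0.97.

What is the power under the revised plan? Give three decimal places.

With d = 0.58: δ = d·√(n/2) = 0.58 × √(7/2) = 1.0851. Critical value z_{0.005} = 2.576.
Revised power = Φ(δ − 2.576) + Φ(−δ − 2.576) = Φ(-1.491) + Φ(-3.661) = 0.0680 + 0.0001 = 0.0681.

Power ≈ 0.068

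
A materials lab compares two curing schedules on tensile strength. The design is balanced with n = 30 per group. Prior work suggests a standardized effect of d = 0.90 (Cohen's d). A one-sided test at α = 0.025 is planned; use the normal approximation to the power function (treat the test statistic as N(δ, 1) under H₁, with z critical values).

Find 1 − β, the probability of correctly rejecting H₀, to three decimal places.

Power ≈ 0.936

Noncentrality parameter: δ = d·√(n/2) = 0.90 × √(30/2) = 3.4857
One-sided α = 0.025 → critical value z_{0.025} = 1.960.
Power = P(Z > 1.960 − δ) = Φ(1.526) = 0.9365.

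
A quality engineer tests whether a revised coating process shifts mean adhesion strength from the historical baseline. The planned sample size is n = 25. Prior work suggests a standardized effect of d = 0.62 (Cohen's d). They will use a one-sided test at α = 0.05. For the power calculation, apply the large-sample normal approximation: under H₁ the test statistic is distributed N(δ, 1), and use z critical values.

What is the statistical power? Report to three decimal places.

Noncentrality parameter: δ = d·√n = 0.62 × √25 = 3.1000
Critical value for a one-sided test at α = 0.05: z_α = 1.645.
Power = P(Z > 1.645 − δ) = Φ(1.455) = 0.9272.

Power ≈ 0.927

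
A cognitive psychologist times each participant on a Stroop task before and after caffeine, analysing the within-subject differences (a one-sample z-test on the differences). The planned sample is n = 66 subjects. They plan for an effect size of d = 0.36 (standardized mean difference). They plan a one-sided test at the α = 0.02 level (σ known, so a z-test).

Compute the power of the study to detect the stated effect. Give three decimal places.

Power ≈ 0.808

Noncentrality parameter: δ = d·√n = 0.36 × √66 = 2.9247
Critical value for a one-sided test at α = 0.02: z_α = 2.054.
Power = Φ(δ − 2.054) = Φ(0.871) = 0.8081.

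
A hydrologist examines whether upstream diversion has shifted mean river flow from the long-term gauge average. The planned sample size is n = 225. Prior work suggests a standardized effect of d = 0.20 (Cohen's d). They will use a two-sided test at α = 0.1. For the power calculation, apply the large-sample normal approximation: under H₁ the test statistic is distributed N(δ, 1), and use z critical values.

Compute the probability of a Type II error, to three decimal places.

β ≈ 0.088

Noncentrality parameter: λ = d·√n = 0.20 × √225 = 3.0000
Critical value for a two-sided test at α = 0.1: z_{α/2} = 1.645.
Power = Φ(λ − 1.645) + Φ(−λ − 1.645) = Φ(1.355) + Φ(-4.645) = 0.9123 + 0.0000 = 0.9123.
Type II error: β = 1 − power = 1 − 0.9123 = 0.0877.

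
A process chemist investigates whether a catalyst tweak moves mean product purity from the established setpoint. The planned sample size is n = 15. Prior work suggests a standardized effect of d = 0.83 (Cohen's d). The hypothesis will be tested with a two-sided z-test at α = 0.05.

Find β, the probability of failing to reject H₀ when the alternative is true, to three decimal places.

β ≈ 0.105

Noncentrality parameter: δ = d·√n = 0.83 × √15 = 3.2146
Critical value for a two-sided test at α = 0.05: z_{α/2} = 1.960.
Power = Φ(δ − 1.960) + Φ(−δ − 1.960) = Φ(1.255) + Φ(-5.175) = 0.8952 + 0.0000 = 0.8952.
Type II error: β = 1 − power = 1 − 0.8952 = 0.1048.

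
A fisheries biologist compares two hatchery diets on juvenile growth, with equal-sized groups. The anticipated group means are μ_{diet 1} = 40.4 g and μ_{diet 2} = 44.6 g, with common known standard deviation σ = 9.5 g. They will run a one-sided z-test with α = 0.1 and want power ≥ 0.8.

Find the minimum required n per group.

Standardized effect: d = |μ_{diet 1} − μ_{diet 2}| / σ = |40.4 − 44.6| / 9.5 = 0.4421
Set Φ(δ − 1.282) = 0.8; then δ − 1.282 = Φ⁻¹(0.8) = 0.842, giving δ = 2.123.
δ = d·√(n/2) ⇒ n = 2(δ/d)² = 2 × (2.123 / 0.4421)² = 46.13.
Round up to the next whole unit.

n = 47 per group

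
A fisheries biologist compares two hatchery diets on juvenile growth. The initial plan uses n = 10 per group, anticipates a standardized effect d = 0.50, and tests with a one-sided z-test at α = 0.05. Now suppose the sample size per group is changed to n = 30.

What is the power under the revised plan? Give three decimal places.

Power ≈ 0.615

With n = 30 per group: δ = d·√(n/2) = 0.50 × √(30/2) = 1.9365. Critical value z_{0.05} = 1.645.
Revised power = Φ(δ − 1.645) = Φ(0.292) = 0.6147.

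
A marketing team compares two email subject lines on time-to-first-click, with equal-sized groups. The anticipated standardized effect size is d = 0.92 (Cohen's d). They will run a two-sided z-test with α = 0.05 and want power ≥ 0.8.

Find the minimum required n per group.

n = 19 per group

For power 0.8 need Φ(δ − z_{0.025}) = 0.8, so δ = z_{0.025} + z_{0.20} = 1.960 + 0.842 = 2.802.
(The Φ(−δ − z_{α/2}) term is vanishingly small for δ > 0 and is dropped in the standard sample-size formula.)
δ = d·√(n/2) ⇒ n = 2(δ/d)² = 2 × (2.802 / 0.92)² = 18.55.
Round up to the next whole unit.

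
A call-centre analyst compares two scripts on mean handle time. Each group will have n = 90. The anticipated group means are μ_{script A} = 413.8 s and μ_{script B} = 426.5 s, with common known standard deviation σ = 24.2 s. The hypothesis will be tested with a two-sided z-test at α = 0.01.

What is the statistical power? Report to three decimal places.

Standardized effect: d = |μ_{script A} − μ_{script B}| / σ = |413.8 − 426.5| / 24.2 = 0.5248
Noncentrality parameter: δ = d·√(n/2) = 0.5248 × √(90/2) = 3.5204
Critical value for a two-sided test at α = 0.01: z_{α/2} = 2.576.
Power = Φ(δ − 2.576) + Φ(−δ − 2.576) = Φ(0.945) + Φ(-6.096) = 0.8276 + 0.0000 = 0.8276.

Power ≈ 0.828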